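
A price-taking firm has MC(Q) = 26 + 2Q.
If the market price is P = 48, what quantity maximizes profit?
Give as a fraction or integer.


In perfect competition, profit is maximized where P = MC.
48 = 26 + 2Q
22 = 2Q
Q* = 22/2 = 11

11


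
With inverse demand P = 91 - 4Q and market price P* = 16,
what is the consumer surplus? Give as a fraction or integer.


Maximum willingness to pay (at Q=0): P_max = 91
Quantity demanded at P* = 16:
Q* = (91 - 16)/4 = 75/4
CS = (1/2) * Q* * (P_max - P*)
CS = (1/2) * 75/4 * (91 - 16)
CS = (1/2) * 75/4 * 75 = 5625/8

5625/8


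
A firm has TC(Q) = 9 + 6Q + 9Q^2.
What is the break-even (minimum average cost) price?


AC(Q) = 9/Q + 6 + 9Q
To minimize: dAC/dQ = -9/Q^2 + 9 = 0
Q^2 = 9/9 = 1
Q* = 1
Min AC = 9/1 + 6 + 9*1
Min AC = 9 + 6 + 9 = 24

24


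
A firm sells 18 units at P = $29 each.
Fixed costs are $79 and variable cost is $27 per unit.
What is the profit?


Total Revenue = P * Q = 29 * 18 = $522
Total Cost = FC + VC*Q = 79 + 27*18 = $565
Profit = TR - TC = 522 - 565 = $-43

$-43


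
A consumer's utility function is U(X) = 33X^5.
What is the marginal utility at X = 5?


MU = dU/dX = 33*5*X^(5-1)
MU = 165*X^4
At X = 5:
MU = 165 * 5^4
MU = 165 * 625 = 103125

103125


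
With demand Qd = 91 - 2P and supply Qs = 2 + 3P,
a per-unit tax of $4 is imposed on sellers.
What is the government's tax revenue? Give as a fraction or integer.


With tax on sellers, new supply: Qs' = 2 + 3(P - 4)
= 3P - 10
New equilibrium quantity:
Q_new = 253/5
Tax revenue = tax * Q_new = 4 * 253/5 = 1012/5

1012/5


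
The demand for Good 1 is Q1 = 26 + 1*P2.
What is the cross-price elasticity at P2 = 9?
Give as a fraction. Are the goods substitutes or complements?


dQ1/dP2 = 1
At P2 = 9: Q1 = 26 + 1*9 = 35
Exy = (dQ1/dP2)(P2/Q1) = 1 * 9 / 35 = 9/35
Since Exy > 0, the goods are substitutes.

9/35 (substitutes)


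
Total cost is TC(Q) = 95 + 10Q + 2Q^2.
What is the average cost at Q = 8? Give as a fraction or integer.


TC(8) = 95 + 10*8 + 2*8^2
TC(8) = 95 + 80 + 128 = 303
AC = TC/Q = 303/8 = 303/8

303/8


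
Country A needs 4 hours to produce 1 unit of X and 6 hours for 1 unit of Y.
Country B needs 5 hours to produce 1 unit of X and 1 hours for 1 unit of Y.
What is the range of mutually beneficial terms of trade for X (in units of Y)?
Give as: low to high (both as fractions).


Opportunity cost of X for Country A = hours_X / hours_Y = 4/6 = 2/3 units of Y
Opportunity cost of X for Country B = hours_X / hours_Y = 5/1 = 5 units of Y
Terms of trade must be between the two opportunity costs.
Range: 2/3 to 5

2/3 to 5


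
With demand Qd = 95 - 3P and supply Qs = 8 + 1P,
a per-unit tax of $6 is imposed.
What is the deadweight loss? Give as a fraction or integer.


Pre-tax equilibrium quantity: Q* = 119/4
Post-tax equilibrium quantity: Q_tax = 101/4
Reduction in quantity: Q* - Q_tax = 9/2
DWL = (1/2) * tax * (Q* - Q_tax)
DWL = (1/2) * 6 * 9/2 = 27/2

27/2


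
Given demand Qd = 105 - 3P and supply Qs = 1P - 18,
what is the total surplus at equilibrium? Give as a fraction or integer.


Find equilibrium: 105 - 3P = 1P - 18
105 + 18 = 4P
P* = 123/4 = 123/4
Q* = 1*123/4 - 18 = 51/4
Inverse demand: P = 35 - Q/3, so P_max = 35
Inverse supply: P = 18 + Q/1, so P_min = 18
CS = (1/2) * 51/4 * (35 - 123/4) = 867/32
PS = (1/2) * 51/4 * (123/4 - 18) = 2601/32
TS = CS + PS = 867/32 + 2601/32 = 867/8

867/8


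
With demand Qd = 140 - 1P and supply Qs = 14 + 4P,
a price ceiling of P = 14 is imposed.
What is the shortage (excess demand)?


At P = 14:
Qd = 140 - 1*14 = 126
Qs = 14 + 4*14 = 70
Shortage = Qd - Qs = 126 - 70 = 56

56


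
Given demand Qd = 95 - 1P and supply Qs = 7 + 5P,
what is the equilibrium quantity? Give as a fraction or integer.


First find equilibrium price:
95 - 1P = 7 + 5P
P* = 88/6 = 44/3
Then substitute into demand:
Q* = 95 - 1 * 44/3 = 241/3

241/3


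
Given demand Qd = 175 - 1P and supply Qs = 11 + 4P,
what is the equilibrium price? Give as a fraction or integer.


At equilibrium, Qd = Qs.
175 - 1P = 11 + 4P
175 - 11 = 1P + 4P
164 = 5P
P* = 164/5 = 164/5

164/5


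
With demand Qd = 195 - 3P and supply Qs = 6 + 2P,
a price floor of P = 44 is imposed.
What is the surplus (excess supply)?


At P = 44:
Qd = 195 - 3*44 = 63
Qs = 6 + 2*44 = 94
Surplus = Qs - Qd = 94 - 63 = 31

31


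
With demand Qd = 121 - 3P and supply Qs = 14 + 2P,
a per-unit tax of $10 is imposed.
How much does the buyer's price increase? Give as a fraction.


With a per-unit tax, the buyer's price increase depends on relative slopes.
Supply slope: d = 2, Demand slope: b = 3
Buyer's price increase = d * tax / (b + d)
= 2 * 10 / (3 + 2)
= 20 / 5 = 4

4


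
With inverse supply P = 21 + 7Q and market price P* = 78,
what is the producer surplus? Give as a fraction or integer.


Minimum supply price (at Q=0): P_min = 21
Quantity supplied at P* = 78:
Q* = (78 - 21)/7 = 57/7
PS = (1/2) * Q* * (P* - P_min)
PS = (1/2) * 57/7 * (78 - 21)
PS = (1/2) * 57/7 * 57 = 3249/14

3249/14


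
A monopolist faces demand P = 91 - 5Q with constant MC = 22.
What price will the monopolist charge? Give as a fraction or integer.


MR = 91 - 10Q
Set MR = MC: 91 - 10Q = 22
Q* = 69/10
Substitute into demand:
P* = 91 - 5*69/10 = 113/2

113/2


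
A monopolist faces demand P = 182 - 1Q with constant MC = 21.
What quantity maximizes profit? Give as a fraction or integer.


TR = P*Q = (182 - 1Q)Q = 182Q - 1Q^2
MR = dTR/dQ = 182 - 2Q
Set MR = MC:
182 - 2Q = 21
161 = 2Q
Q* = 161/2 = 161/2

161/2


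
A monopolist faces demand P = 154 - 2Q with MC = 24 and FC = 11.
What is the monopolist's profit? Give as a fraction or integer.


MR = MC: 154 - 4Q = 24
Q* = 65/2
P* = 154 - 2*65/2 = 89
Profit = (P* - MC)*Q* - FC
= (89 - 24)*65/2 - 11
= 65*65/2 - 11
= 4225/2 - 11 = 4203/2

4203/2


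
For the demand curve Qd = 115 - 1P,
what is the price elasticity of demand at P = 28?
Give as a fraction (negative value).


dQ/dP = -1
At P = 28: Q = 115 - 1*28 = 87
E = (dQ/dP)(P/Q) = (-1)(28/87) = -28/87

-28/87


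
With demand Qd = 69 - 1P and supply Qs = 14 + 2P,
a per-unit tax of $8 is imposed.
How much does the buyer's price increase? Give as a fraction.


With a per-unit tax, the buyer's price increase depends on relative slopes.
Supply slope: d = 2, Demand slope: b = 1
Buyer's price increase = d * tax / (b + d)
= 2 * 8 / (1 + 2)
= 16 / 3 = 16/3

16/3


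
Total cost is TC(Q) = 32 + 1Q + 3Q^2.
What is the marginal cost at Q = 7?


MC = dTC/dQ = 1 + 2*3*Q
At Q = 7:
MC = 1 + 6*7
MC = 1 + 42 = 43

43


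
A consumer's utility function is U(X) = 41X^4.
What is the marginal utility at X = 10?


MU = dU/dX = 41*4*X^(4-1)
MU = 164*X^3
At X = 10:
MU = 164 * 10^3
MU = 164 * 1000 = 164000

164000


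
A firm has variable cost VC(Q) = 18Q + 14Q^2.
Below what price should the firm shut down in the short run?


AVC(Q) = VC(Q)/Q = 18 + 14Q
AVC is increasing in Q, so minimum AVC is at Q -> 0+.
Min AVC = 18
The firm should shut down if P < 18.

18


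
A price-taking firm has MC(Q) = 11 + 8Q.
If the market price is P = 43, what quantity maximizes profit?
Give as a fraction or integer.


In perfect competition, profit is maximized where P = MC.
43 = 11 + 8Q
32 = 8Q
Q* = 32/8 = 4

4


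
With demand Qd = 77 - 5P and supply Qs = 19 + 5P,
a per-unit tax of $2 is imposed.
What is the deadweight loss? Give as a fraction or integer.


Pre-tax equilibrium quantity: Q* = 48
Post-tax equilibrium quantity: Q_tax = 43
Reduction in quantity: Q* - Q_tax = 5
DWL = (1/2) * tax * (Q* - Q_tax)
DWL = (1/2) * 2 * 5 = 5

5


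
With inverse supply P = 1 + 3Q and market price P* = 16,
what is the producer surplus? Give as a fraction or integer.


Minimum supply price (at Q=0): P_min = 1
Quantity supplied at P* = 16:
Q* = (16 - 1)/3 = 5
PS = (1/2) * Q* * (P* - P_min)
PS = (1/2) * 5 * (16 - 1)
PS = (1/2) * 5 * 15 = 75/2

75/2


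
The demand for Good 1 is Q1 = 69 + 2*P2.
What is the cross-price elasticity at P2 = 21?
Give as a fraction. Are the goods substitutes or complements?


dQ1/dP2 = 2
At P2 = 21: Q1 = 69 + 2*21 = 111
Exy = (dQ1/dP2)(P2/Q1) = 2 * 21 / 111 = 14/37
Since Exy > 0, the goods are substitutes.

14/37 (substitutes)


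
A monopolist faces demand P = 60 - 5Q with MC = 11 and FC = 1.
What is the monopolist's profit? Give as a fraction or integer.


MR = MC: 60 - 10Q = 11
Q* = 49/10
P* = 60 - 5*49/10 = 71/2
Profit = (P* - MC)*Q* - FC
= (71/2 - 11)*49/10 - 1
= 49/2*49/10 - 1
= 2401/20 - 1 = 2381/20

2381/20


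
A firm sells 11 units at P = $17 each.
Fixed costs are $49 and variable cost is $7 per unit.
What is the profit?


Total Revenue = P * Q = 17 * 11 = $187
Total Cost = FC + VC*Q = 49 + 7*11 = $126
Profit = TR - TC = 187 - 126 = $61

$61


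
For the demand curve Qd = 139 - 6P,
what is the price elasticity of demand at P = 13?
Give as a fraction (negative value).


dQ/dP = -6
At P = 13: Q = 139 - 6*13 = 61
E = (dQ/dP)(P/Q) = (-6)(13/61) = -78/61

-78/61


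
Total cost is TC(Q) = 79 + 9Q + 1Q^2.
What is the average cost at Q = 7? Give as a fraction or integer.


TC(7) = 79 + 9*7 + 1*7^2
TC(7) = 79 + 63 + 49 = 191
AC = TC/Q = 191/7 = 191/7

191/7


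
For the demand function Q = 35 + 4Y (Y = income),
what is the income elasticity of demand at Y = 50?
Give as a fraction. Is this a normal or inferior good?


dQ/dY = 4
At Y = 50: Q = 35 + 4*50 = 235
Ey = (dQ/dY)(Y/Q) = 4 * 50 / 235 = 40/47
Since Ey > 0, this is a normal good.

40/47 (normal good)


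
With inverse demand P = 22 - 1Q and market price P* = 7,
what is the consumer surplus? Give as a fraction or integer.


Maximum willingness to pay (at Q=0): P_max = 22
Quantity demanded at P* = 7:
Q* = (22 - 7)/1 = 15
CS = (1/2) * Q* * (P_max - P*)
CS = (1/2) * 15 * (22 - 7)
CS = (1/2) * 15 * 15 = 225/2

225/2


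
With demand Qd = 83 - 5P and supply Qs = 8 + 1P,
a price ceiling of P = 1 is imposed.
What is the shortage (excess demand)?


At P = 1:
Qd = 83 - 5*1 = 78
Qs = 8 + 1*1 = 9
Shortage = Qd - Qs = 78 - 9 = 69

69


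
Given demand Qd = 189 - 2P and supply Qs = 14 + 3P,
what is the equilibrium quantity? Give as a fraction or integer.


First find equilibrium price:
189 - 2P = 14 + 3P
P* = 175/5 = 35
Then substitute into demand:
Q* = 189 - 2 * 35 = 119

119


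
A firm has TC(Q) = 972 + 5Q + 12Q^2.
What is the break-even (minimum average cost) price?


AC(Q) = 972/Q + 5 + 12Q
To minimize: dAC/dQ = -972/Q^2 + 12 = 0
Q^2 = 972/12 = 81
Q* = 9
Min AC = 972/9 + 5 + 12*9
Min AC = 108 + 5 + 108 = 221

221


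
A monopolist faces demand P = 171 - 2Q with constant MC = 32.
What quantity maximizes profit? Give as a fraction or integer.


TR = P*Q = (171 - 2Q)Q = 171Q - 2Q^2
MR = dTR/dQ = 171 - 4Q
Set MR = MC:
171 - 4Q = 32
139 = 4Q
Q* = 139/4 = 139/4

139/4


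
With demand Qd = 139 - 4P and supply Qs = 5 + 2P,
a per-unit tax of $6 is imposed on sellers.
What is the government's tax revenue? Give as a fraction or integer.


With tax on sellers, new supply: Qs' = 5 + 2(P - 6)
= 2P - 7
New equilibrium quantity:
Q_new = 125/3
Tax revenue = tax * Q_new = 6 * 125/3 = 250

250


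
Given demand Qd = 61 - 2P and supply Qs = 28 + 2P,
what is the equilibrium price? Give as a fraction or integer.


At equilibrium, Qd = Qs.
61 - 2P = 28 + 2P
61 - 28 = 2P + 2P
33 = 4P
P* = 33/4 = 33/4

33/4


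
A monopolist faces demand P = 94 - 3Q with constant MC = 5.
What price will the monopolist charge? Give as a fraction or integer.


MR = 94 - 6Q
Set MR = MC: 94 - 6Q = 5
Q* = 89/6
Substitute into demand:
P* = 94 - 3*89/6 = 99/2

99/2


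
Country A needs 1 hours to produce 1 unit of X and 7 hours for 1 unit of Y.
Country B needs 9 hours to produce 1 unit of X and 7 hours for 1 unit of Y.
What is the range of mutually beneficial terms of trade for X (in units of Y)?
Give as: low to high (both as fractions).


Opportunity cost of X for Country A = hours_X / hours_Y = 1/7 = 1/7 units of Y
Opportunity cost of X for Country B = hours_X / hours_Y = 9/7 = 9/7 units of Y
Terms of trade must be between the two opportunity costs.
Range: 1/7 to 9/7

1/7 to 9/7


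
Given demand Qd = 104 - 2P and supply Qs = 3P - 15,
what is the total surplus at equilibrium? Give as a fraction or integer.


Find equilibrium: 104 - 2P = 3P - 15
104 + 15 = 5P
P* = 119/5 = 119/5
Q* = 3*119/5 - 15 = 282/5
Inverse demand: P = 52 - Q/2, so P_max = 52
Inverse supply: P = 5 + Q/3, so P_min = 5
CS = (1/2) * 282/5 * (52 - 119/5) = 19881/25
PS = (1/2) * 282/5 * (119/5 - 5) = 13254/25
TS = CS + PS = 19881/25 + 13254/25 = 6627/5

6627/5


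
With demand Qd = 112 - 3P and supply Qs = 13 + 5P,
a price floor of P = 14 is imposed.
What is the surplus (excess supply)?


At P = 14:
Qd = 112 - 3*14 = 70
Qs = 13 + 5*14 = 83
Surplus = Qs - Qd = 83 - 70 = 13

13


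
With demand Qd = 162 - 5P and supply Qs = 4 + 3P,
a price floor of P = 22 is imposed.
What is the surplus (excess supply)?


At P = 22:
Qd = 162 - 5*22 = 52
Qs = 4 + 3*22 = 70
Surplus = Qs - Qd = 70 - 52 = 18

18


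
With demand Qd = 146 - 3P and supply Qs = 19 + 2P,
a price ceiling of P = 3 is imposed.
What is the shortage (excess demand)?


At P = 3:
Qd = 146 - 3*3 = 137
Qs = 19 + 2*3 = 25
Shortage = Qd - Qs = 137 - 25 = 112

112


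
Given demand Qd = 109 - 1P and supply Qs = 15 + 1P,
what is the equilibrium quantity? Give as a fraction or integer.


First find equilibrium price:
109 - 1P = 15 + 1P
P* = 94/2 = 47
Then substitute into demand:
Q* = 109 - 1 * 47 = 62

62


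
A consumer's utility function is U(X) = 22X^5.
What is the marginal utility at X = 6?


MU = dU/dX = 22*5*X^(5-1)
MU = 110*X^4
At X = 6:
MU = 110 * 6^4
MU = 110 * 1296 = 142560

142560


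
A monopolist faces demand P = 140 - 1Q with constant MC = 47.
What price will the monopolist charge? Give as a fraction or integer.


MR = 140 - 2Q
Set MR = MC: 140 - 2Q = 47
Q* = 93/2
Substitute into demand:
P* = 140 - 1*93/2 = 187/2

187/2


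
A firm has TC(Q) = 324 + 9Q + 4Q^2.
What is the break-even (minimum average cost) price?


AC(Q) = 324/Q + 9 + 4Q
To minimize: dAC/dQ = -324/Q^2 + 4 = 0
Q^2 = 324/4 = 81
Q* = 9
Min AC = 324/9 + 9 + 4*9
Min AC = 36 + 9 + 36 = 81

81


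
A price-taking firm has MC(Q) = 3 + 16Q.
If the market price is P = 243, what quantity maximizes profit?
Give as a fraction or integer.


In perfect competition, profit is maximized where P = MC.
243 = 3 + 16Q
240 = 16Q
Q* = 240/16 = 15

15


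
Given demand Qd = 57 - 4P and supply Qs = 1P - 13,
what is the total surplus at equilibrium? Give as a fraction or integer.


Find equilibrium: 57 - 4P = 1P - 13
57 + 13 = 5P
P* = 70/5 = 14
Q* = 1*14 - 13 = 1
Inverse demand: P = 57/4 - Q/4, so P_max = 57/4
Inverse supply: P = 13 + Q/1, so P_min = 13
CS = (1/2) * 1 * (57/4 - 14) = 1/8
PS = (1/2) * 1 * (14 - 13) = 1/2
TS = CS + PS = 1/8 + 1/2 = 5/8

5/8


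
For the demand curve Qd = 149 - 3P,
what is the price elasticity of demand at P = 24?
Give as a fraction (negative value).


dQ/dP = -3
At P = 24: Q = 149 - 3*24 = 77
E = (dQ/dP)(P/Q) = (-3)(24/77) = -72/77

-72/77


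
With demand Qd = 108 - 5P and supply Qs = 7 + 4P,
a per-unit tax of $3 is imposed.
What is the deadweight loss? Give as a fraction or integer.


Pre-tax equilibrium quantity: Q* = 467/9
Post-tax equilibrium quantity: Q_tax = 407/9
Reduction in quantity: Q* - Q_tax = 20/3
DWL = (1/2) * tax * (Q* - Q_tax)
DWL = (1/2) * 3 * 20/3 = 10

10


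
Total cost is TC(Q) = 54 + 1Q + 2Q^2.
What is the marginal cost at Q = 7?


MC = dTC/dQ = 1 + 2*2*Q
At Q = 7:
MC = 1 + 4*7
MC = 1 + 28 = 29

29


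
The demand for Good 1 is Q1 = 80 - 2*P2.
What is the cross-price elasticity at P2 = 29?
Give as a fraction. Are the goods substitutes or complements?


dQ1/dP2 = -2
At P2 = 29: Q1 = 80 - 2*29 = 22
Exy = (dQ1/dP2)(P2/Q1) = -2 * 29 / 22 = -29/11
Since Exy < 0, the goods are complements.

-29/11 (complements)


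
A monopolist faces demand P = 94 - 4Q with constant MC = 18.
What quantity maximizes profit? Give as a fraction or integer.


TR = P*Q = (94 - 4Q)Q = 94Q - 4Q^2
MR = dTR/dQ = 94 - 8Q
Set MR = MC:
94 - 8Q = 18
76 = 8Q
Q* = 76/8 = 19/2

19/2


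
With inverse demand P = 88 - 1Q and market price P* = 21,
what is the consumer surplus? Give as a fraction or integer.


Maximum willingness to pay (at Q=0): P_max = 88
Quantity demanded at P* = 21:
Q* = (88 - 21)/1 = 67
CS = (1/2) * Q* * (P_max - P*)
CS = (1/2) * 67 * (88 - 21)
CS = (1/2) * 67 * 67 = 4489/2

4489/2


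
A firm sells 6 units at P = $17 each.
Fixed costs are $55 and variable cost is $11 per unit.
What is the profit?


Total Revenue = P * Q = 17 * 6 = $102
Total Cost = FC + VC*Q = 55 + 11*6 = $121
Profit = TR - TC = 102 - 121 = $-19

$-19


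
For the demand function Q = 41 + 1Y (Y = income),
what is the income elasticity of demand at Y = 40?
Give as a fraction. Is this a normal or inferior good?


dQ/dY = 1
At Y = 40: Q = 41 + 1*40 = 81
Ey = (dQ/dY)(Y/Q) = 1 * 40 / 81 = 40/81
Since Ey > 0, this is a normal good.

40/81 (normal good)


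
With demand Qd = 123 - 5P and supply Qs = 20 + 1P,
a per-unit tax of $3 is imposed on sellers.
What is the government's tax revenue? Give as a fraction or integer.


With tax on sellers, new supply: Qs' = 20 + 1(P - 3)
= 17 + 1P
New equilibrium quantity:
Q_new = 104/3
Tax revenue = tax * Q_new = 3 * 104/3 = 104

104


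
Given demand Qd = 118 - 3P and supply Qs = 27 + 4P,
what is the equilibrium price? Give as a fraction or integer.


At equilibrium, Qd = Qs.
118 - 3P = 27 + 4P
118 - 27 = 3P + 4P
91 = 7P
P* = 91/7 = 13

13


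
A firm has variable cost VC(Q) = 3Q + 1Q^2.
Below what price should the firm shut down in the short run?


AVC(Q) = VC(Q)/Q = 3 + 1Q
AVC is increasing in Q, so minimum AVC is at Q -> 0+.
Min AVC = 3
The firm should shut down if P < 3.

3


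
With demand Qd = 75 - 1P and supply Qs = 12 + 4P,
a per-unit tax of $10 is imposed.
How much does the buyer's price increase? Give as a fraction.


With a per-unit tax, the buyer's price increase depends on relative slopes.
Supply slope: d = 4, Demand slope: b = 1
Buyer's price increase = d * tax / (b + d)
= 4 * 10 / (1 + 4)
= 40 / 5 = 8

8


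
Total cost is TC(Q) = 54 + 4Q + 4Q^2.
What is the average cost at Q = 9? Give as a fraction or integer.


TC(9) = 54 + 4*9 + 4*9^2
TC(9) = 54 + 36 + 324 = 414
AC = TC/Q = 414/9 = 46

46


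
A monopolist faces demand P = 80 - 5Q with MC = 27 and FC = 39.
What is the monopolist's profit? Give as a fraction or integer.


MR = MC: 80 - 10Q = 27
Q* = 53/10
P* = 80 - 5*53/10 = 107/2
Profit = (P* - MC)*Q* - FC
= (107/2 - 27)*53/10 - 39
= 53/2*53/10 - 39
= 2809/20 - 39 = 2029/20

2029/20


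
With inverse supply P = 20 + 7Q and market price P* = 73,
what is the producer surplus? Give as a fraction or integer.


Minimum supply price (at Q=0): P_min = 20
Quantity supplied at P* = 73:
Q* = (73 - 20)/7 = 53/7
PS = (1/2) * Q* * (P* - P_min)
PS = (1/2) * 53/7 * (73 - 20)
PS = (1/2) * 53/7 * 53 = 2809/14

2809/14


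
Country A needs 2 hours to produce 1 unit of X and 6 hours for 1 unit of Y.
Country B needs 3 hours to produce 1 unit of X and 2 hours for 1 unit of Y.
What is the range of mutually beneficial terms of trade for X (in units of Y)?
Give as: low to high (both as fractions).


Opportunity cost of X for Country A = hours_X / hours_Y = 2/6 = 1/3 units of Y
Opportunity cost of X for Country B = hours_X / hours_Y = 3/2 = 3/2 units of Y
Terms of trade must be between the two opportunity costs.
Range: 1/3 to 3/2

1/3 to 3/2


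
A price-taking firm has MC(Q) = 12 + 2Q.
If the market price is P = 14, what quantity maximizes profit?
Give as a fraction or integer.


In perfect competition, profit is maximized where P = MC.
14 = 12 + 2Q
2 = 2Q
Q* = 2/2 = 1

1


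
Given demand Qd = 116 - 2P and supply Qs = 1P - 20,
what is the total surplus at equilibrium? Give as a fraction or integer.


Find equilibrium: 116 - 2P = 1P - 20
116 + 20 = 3P
P* = 136/3 = 136/3
Q* = 1*136/3 - 20 = 76/3
Inverse demand: P = 58 - Q/2, so P_max = 58
Inverse supply: P = 20 + Q/1, so P_min = 20
CS = (1/2) * 76/3 * (58 - 136/3) = 1444/9
PS = (1/2) * 76/3 * (136/3 - 20) = 2888/9
TS = CS + PS = 1444/9 + 2888/9 = 1444/3

1444/3


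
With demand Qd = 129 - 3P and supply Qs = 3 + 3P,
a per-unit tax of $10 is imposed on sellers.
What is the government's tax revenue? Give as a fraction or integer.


With tax on sellers, new supply: Qs' = 3 + 3(P - 10)
= 3P - 27
New equilibrium quantity:
Q_new = 51
Tax revenue = tax * Q_new = 10 * 51 = 510

510


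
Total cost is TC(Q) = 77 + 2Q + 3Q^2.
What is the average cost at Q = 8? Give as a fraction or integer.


TC(8) = 77 + 2*8 + 3*8^2
TC(8) = 77 + 16 + 192 = 285
AC = TC/Q = 285/8 = 285/8

285/8


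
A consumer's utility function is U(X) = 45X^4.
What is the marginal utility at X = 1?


MU = dU/dX = 45*4*X^(4-1)
MU = 180*X^3
At X = 1:
MU = 180 * 1^3
MU = 180 * 1 = 180

180


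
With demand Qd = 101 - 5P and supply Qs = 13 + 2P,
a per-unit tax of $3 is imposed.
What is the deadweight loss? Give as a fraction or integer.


Pre-tax equilibrium quantity: Q* = 267/7
Post-tax equilibrium quantity: Q_tax = 237/7
Reduction in quantity: Q* - Q_tax = 30/7
DWL = (1/2) * tax * (Q* - Q_tax)
DWL = (1/2) * 3 * 30/7 = 45/7

45/7


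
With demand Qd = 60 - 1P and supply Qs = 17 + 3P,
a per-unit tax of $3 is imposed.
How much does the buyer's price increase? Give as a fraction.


With a per-unit tax, the buyer's price increase depends on relative slopes.
Supply slope: d = 3, Demand slope: b = 1
Buyer's price increase = d * tax / (b + d)
= 3 * 3 / (1 + 3)
= 9 / 4 = 9/4

9/4


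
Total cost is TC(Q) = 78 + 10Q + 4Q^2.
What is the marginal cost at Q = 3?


MC = dTC/dQ = 10 + 2*4*Q
At Q = 3:
MC = 10 + 8*3
MC = 10 + 24 = 34

34


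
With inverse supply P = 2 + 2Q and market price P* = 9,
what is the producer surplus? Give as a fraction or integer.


Minimum supply price (at Q=0): P_min = 2
Quantity supplied at P* = 9:
Q* = (9 - 2)/2 = 7/2
PS = (1/2) * Q* * (P* - P_min)
PS = (1/2) * 7/2 * (9 - 2)
PS = (1/2) * 7/2 * 7 = 49/4

49/4


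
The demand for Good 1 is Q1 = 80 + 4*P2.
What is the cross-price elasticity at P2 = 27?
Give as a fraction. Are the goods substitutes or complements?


dQ1/dP2 = 4
At P2 = 27: Q1 = 80 + 4*27 = 188
Exy = (dQ1/dP2)(P2/Q1) = 4 * 27 / 188 = 27/47
Since Exy > 0, the goods are substitutes.

27/47 (substitutes)


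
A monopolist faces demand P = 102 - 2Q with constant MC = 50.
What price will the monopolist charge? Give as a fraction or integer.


MR = 102 - 4Q
Set MR = MC: 102 - 4Q = 50
Q* = 13
Substitute into demand:
P* = 102 - 2*13 = 76

76


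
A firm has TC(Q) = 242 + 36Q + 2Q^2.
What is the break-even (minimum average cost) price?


AC(Q) = 242/Q + 36 + 2Q
To minimize: dAC/dQ = -242/Q^2 + 2 = 0
Q^2 = 242/2 = 121
Q* = 11
Min AC = 242/11 + 36 + 2*11
Min AC = 22 + 36 + 22 = 80

80


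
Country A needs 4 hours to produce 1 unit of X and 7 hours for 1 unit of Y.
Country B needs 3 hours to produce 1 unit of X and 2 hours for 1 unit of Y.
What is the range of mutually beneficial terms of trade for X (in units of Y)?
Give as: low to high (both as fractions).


Opportunity cost of X for Country A = hours_X / hours_Y = 4/7 = 4/7 units of Y
Opportunity cost of X for Country B = hours_X / hours_Y = 3/2 = 3/2 units of Y
Terms of trade must be between the two opportunity costs.
Range: 4/7 to 3/2

4/7 to 3/2


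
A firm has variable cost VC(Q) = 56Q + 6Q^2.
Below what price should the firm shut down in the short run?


AVC(Q) = VC(Q)/Q = 56 + 6Q
AVC is increasing in Q, so minimum AVC is at Q -> 0+.
Min AVC = 56
The firm should shut down if P < 56.

56


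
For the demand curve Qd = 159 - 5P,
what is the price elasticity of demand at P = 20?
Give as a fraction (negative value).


dQ/dP = -5
At P = 20: Q = 159 - 5*20 = 59
E = (dQ/dP)(P/Q) = (-5)(20/59) = -100/59

-100/59


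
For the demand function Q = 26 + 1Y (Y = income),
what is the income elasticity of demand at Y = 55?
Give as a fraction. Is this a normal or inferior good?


dQ/dY = 1
At Y = 55: Q = 26 + 1*55 = 81
Ey = (dQ/dY)(Y/Q) = 1 * 55 / 81 = 55/81
Since Ey > 0, this is a normal good.

55/81 (normal good)


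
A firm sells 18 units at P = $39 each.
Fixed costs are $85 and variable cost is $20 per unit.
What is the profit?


Total Revenue = P * Q = 39 * 18 = $702
Total Cost = FC + VC*Q = 85 + 20*18 = $445
Profit = TR - TC = 702 - 445 = $257

$257


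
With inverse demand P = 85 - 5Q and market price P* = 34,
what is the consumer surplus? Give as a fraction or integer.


Maximum willingness to pay (at Q=0): P_max = 85
Quantity demanded at P* = 34:
Q* = (85 - 34)/5 = 51/5
CS = (1/2) * Q* * (P_max - P*)
CS = (1/2) * 51/5 * (85 - 34)
CS = (1/2) * 51/5 * 51 = 2601/10

2601/10


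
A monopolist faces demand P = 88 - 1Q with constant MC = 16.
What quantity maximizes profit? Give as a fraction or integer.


TR = P*Q = (88 - 1Q)Q = 88Q - 1Q^2
MR = dTR/dQ = 88 - 2Q
Set MR = MC:
88 - 2Q = 16
72 = 2Q
Q* = 72/2 = 36

36


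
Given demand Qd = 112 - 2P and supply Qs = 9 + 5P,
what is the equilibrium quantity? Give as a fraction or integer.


First find equilibrium price:
112 - 2P = 9 + 5P
P* = 103/7 = 103/7
Then substitute into demand:
Q* = 112 - 2 * 103/7 = 578/7

578/7


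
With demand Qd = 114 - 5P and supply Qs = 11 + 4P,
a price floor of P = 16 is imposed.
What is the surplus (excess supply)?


At P = 16:
Qd = 114 - 5*16 = 34
Qs = 11 + 4*16 = 75
Surplus = Qs - Qd = 75 - 34 = 41

41


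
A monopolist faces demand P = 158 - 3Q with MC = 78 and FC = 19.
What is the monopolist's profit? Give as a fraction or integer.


MR = MC: 158 - 6Q = 78
Q* = 40/3
P* = 158 - 3*40/3 = 118
Profit = (P* - MC)*Q* - FC
= (118 - 78)*40/3 - 19
= 40*40/3 - 19
= 1600/3 - 19 = 1543/3

1543/3


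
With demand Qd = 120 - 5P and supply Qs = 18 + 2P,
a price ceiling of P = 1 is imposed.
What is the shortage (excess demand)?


At P = 1:
Qd = 120 - 5*1 = 115
Qs = 18 + 2*1 = 20
Shortage = Qd - Qs = 115 - 20 = 95

95


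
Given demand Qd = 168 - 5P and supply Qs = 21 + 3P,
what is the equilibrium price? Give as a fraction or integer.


At equilibrium, Qd = Qs.
168 - 5P = 21 + 3P
168 - 21 = 5P + 3P
147 = 8P
P* = 147/8 = 147/8

147/8


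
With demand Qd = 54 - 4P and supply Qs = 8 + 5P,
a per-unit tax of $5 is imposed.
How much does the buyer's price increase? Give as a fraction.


With a per-unit tax, the buyer's price increase depends on relative slopes.
Supply slope: d = 5, Demand slope: b = 4
Buyer's price increase = d * tax / (b + d)
= 5 * 5 / (4 + 5)
= 25 / 9 = 25/9

25/9


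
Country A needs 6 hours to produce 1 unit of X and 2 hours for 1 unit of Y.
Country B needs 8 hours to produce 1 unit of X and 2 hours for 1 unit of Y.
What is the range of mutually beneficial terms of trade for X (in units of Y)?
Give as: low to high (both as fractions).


Opportunity cost of X for Country A = hours_X / hours_Y = 6/2 = 3 units of Y
Opportunity cost of X for Country B = hours_X / hours_Y = 8/2 = 4 units of Y
Terms of trade must be between the two opportunity costs.
Range: 3 to 4

3 to 4


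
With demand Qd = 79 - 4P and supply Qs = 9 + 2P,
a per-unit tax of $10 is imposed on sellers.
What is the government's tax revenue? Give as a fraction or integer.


With tax on sellers, new supply: Qs' = 9 + 2(P - 10)
= 2P - 11
New equilibrium quantity:
Q_new = 19
Tax revenue = tax * Q_new = 10 * 19 = 190

190


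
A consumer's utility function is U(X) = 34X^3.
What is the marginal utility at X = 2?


MU = dU/dX = 34*3*X^(3-1)
MU = 102*X^2
At X = 2:
MU = 102 * 2^2
MU = 102 * 4 = 408

408


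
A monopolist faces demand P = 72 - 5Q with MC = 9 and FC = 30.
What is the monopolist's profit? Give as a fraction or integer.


MR = MC: 72 - 10Q = 9
Q* = 63/10
P* = 72 - 5*63/10 = 81/2
Profit = (P* - MC)*Q* - FC
= (81/2 - 9)*63/10 - 30
= 63/2*63/10 - 30
= 3969/20 - 30 = 3369/20

3369/20


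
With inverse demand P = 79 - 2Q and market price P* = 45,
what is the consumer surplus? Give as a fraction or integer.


Maximum willingness to pay (at Q=0): P_max = 79
Quantity demanded at P* = 45:
Q* = (79 - 45)/2 = 17
CS = (1/2) * Q* * (P_max - P*)
CS = (1/2) * 17 * (79 - 45)
CS = (1/2) * 17 * 34 = 289

289


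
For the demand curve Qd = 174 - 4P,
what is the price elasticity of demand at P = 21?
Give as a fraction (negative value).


dQ/dP = -4
At P = 21: Q = 174 - 4*21 = 90
E = (dQ/dP)(P/Q) = (-4)(21/90) = -14/15

-14/15


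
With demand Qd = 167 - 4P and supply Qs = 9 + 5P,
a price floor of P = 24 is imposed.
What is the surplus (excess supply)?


At P = 24:
Qd = 167 - 4*24 = 71
Qs = 9 + 5*24 = 129
Surplus = Qs - Qd = 129 - 71 = 58

58


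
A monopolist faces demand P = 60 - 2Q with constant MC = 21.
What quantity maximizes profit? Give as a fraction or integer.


TR = P*Q = (60 - 2Q)Q = 60Q - 2Q^2
MR = dTR/dQ = 60 - 4Q
Set MR = MC:
60 - 4Q = 21
39 = 4Q
Q* = 39/4 = 39/4

39/4


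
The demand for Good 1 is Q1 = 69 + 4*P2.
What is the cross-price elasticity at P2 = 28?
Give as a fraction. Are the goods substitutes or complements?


dQ1/dP2 = 4
At P2 = 28: Q1 = 69 + 4*28 = 181
Exy = (dQ1/dP2)(P2/Q1) = 4 * 28 / 181 = 112/181
Since Exy > 0, the goods are substitutes.

112/181 (substitutes)


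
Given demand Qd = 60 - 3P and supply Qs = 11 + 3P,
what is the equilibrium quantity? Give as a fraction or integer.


First find equilibrium price:
60 - 3P = 11 + 3P
P* = 49/6 = 49/6
Then substitute into demand:
Q* = 60 - 3 * 49/6 = 71/2

71/2


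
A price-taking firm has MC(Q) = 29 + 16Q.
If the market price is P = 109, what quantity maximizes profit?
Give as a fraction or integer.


In perfect competition, profit is maximized where P = MC.
109 = 29 + 16Q
80 = 16Q
Q* = 80/16 = 5

5


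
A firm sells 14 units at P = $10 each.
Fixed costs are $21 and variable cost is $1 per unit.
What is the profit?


Total Revenue = P * Q = 10 * 14 = $140
Total Cost = FC + VC*Q = 21 + 1*14 = $35
Profit = TR - TC = 140 - 35 = $105

$105


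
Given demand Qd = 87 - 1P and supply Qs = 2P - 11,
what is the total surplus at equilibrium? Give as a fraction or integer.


Find equilibrium: 87 - 1P = 2P - 11
87 + 11 = 3P
P* = 98/3 = 98/3
Q* = 2*98/3 - 11 = 163/3
Inverse demand: P = 87 - Q/1, so P_max = 87
Inverse supply: P = 11/2 + Q/2, so P_min = 11/2
CS = (1/2) * 163/3 * (87 - 98/3) = 26569/18
PS = (1/2) * 163/3 * (98/3 - 11/2) = 26569/36
TS = CS + PS = 26569/18 + 26569/36 = 26569/12

26569/12


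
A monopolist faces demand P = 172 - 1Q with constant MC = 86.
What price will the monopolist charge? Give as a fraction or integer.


MR = 172 - 2Q
Set MR = MC: 172 - 2Q = 86
Q* = 43
Substitute into demand:
P* = 172 - 1*43 = 129

129


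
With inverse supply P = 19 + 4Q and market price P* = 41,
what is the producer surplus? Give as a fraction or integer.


Minimum supply price (at Q=0): P_min = 19
Quantity supplied at P* = 41:
Q* = (41 - 19)/4 = 11/2
PS = (1/2) * Q* * (P* - P_min)
PS = (1/2) * 11/2 * (41 - 19)
PS = (1/2) * 11/2 * 22 = 121/2

121/2


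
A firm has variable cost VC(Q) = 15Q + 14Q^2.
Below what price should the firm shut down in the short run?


AVC(Q) = VC(Q)/Q = 15 + 14Q
AVC is increasing in Q, so minimum AVC is at Q -> 0+.
Min AVC = 15
The firm should shut down if P < 15.

15


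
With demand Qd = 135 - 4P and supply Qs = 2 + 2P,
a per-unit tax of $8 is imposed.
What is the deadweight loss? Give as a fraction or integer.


Pre-tax equilibrium quantity: Q* = 139/3
Post-tax equilibrium quantity: Q_tax = 107/3
Reduction in quantity: Q* - Q_tax = 32/3
DWL = (1/2) * tax * (Q* - Q_tax)
DWL = (1/2) * 8 * 32/3 = 128/3

128/3


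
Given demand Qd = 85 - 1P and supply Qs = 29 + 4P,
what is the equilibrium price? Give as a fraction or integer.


At equilibrium, Qd = Qs.
85 - 1P = 29 + 4P
85 - 29 = 1P + 4P
56 = 5P
P* = 56/5 = 56/5

56/5


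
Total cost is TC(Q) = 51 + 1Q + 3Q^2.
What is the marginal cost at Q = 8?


MC = dTC/dQ = 1 + 2*3*Q
At Q = 8:
MC = 1 + 6*8
MC = 1 + 48 = 49

49


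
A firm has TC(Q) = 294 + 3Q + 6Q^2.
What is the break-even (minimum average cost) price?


AC(Q) = 294/Q + 3 + 6Q
To minimize: dAC/dQ = -294/Q^2 + 6 = 0
Q^2 = 294/6 = 49
Q* = 7
Min AC = 294/7 + 3 + 6*7
Min AC = 42 + 3 + 42 = 87

87


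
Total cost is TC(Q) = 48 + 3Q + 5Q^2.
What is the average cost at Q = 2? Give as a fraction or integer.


TC(2) = 48 + 3*2 + 5*2^2
TC(2) = 48 + 6 + 20 = 74
AC = TC/Q = 74/2 = 37

37


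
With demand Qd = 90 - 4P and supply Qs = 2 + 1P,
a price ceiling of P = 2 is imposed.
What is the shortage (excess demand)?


At P = 2:
Qd = 90 - 4*2 = 82
Qs = 2 + 1*2 = 4
Shortage = Qd - Qs = 82 - 4 = 78

78


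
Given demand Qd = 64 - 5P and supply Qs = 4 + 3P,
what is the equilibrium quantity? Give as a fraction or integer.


First find equilibrium price:
64 - 5P = 4 + 3P
P* = 60/8 = 15/2
Then substitute into demand:
Q* = 64 - 5 * 15/2 = 53/2

53/2


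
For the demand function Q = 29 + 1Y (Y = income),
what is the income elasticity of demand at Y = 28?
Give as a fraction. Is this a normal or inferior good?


dQ/dY = 1
At Y = 28: Q = 29 + 1*28 = 57
Ey = (dQ/dY)(Y/Q) = 1 * 28 / 57 = 28/57
Since Ey > 0, this is a normal good.

28/57 (normal good)


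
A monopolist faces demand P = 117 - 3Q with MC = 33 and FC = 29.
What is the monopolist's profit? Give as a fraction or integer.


MR = MC: 117 - 6Q = 33
Q* = 14
P* = 117 - 3*14 = 75
Profit = (P* - MC)*Q* - FC
= (75 - 33)*14 - 29
= 42*14 - 29
= 588 - 29 = 559

559


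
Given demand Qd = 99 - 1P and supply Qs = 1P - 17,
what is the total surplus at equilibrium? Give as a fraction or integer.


Find equilibrium: 99 - 1P = 1P - 17
99 + 17 = 2P
P* = 116/2 = 58
Q* = 1*58 - 17 = 41
Inverse demand: P = 99 - Q/1, so P_max = 99
Inverse supply: P = 17 + Q/1, so P_min = 17
CS = (1/2) * 41 * (99 - 58) = 1681/2
PS = (1/2) * 41 * (58 - 17) = 1681/2
TS = CS + PS = 1681/2 + 1681/2 = 1681

1681


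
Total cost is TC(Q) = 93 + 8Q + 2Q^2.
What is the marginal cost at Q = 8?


MC = dTC/dQ = 8 + 2*2*Q
At Q = 8:
MC = 8 + 4*8
MC = 8 + 32 = 40

40


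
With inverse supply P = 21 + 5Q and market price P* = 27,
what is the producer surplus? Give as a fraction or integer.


Minimum supply price (at Q=0): P_min = 21
Quantity supplied at P* = 27:
Q* = (27 - 21)/5 = 6/5
PS = (1/2) * Q* * (P* - P_min)
PS = (1/2) * 6/5 * (27 - 21)
PS = (1/2) * 6/5 * 6 = 18/5

18/5


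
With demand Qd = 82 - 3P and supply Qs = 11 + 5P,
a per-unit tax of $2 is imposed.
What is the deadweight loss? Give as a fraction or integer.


Pre-tax equilibrium quantity: Q* = 443/8
Post-tax equilibrium quantity: Q_tax = 413/8
Reduction in quantity: Q* - Q_tax = 15/4
DWL = (1/2) * tax * (Q* - Q_tax)
DWL = (1/2) * 2 * 15/4 = 15/4

15/4


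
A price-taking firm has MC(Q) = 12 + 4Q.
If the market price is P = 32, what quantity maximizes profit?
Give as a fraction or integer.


In perfect competition, profit is maximized where P = MC.
32 = 12 + 4Q
20 = 4Q
Q* = 20/4 = 5

5


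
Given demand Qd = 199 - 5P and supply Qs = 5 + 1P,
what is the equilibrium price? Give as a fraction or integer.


At equilibrium, Qd = Qs.
199 - 5P = 5 + 1P
199 - 5 = 5P + 1P
194 = 6P
P* = 194/6 = 97/3

97/3


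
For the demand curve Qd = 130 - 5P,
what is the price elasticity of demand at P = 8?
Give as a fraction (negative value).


dQ/dP = -5
At P = 8: Q = 130 - 5*8 = 90
E = (dQ/dP)(P/Q) = (-5)(8/90) = -4/9

-4/9


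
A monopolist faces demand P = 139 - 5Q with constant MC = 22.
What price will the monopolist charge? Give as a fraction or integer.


MR = 139 - 10Q
Set MR = MC: 139 - 10Q = 22
Q* = 117/10
Substitute into demand:
P* = 139 - 5*117/10 = 161/2

161/2


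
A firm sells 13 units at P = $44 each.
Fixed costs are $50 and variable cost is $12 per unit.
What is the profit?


Total Revenue = P * Q = 44 * 13 = $572
Total Cost = FC + VC*Q = 50 + 12*13 = $206
Profit = TR - TC = 572 - 206 = $366

$366


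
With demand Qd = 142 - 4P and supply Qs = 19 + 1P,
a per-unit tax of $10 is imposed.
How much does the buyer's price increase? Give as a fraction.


With a per-unit tax, the buyer's price increase depends on relative slopes.
Supply slope: d = 1, Demand slope: b = 4
Buyer's price increase = d * tax / (b + d)
= 1 * 10 / (4 + 1)
= 10 / 5 = 2

2


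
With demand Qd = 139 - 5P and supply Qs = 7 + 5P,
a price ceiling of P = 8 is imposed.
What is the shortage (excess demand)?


At P = 8:
Qd = 139 - 5*8 = 99
Qs = 7 + 5*8 = 47
Shortage = Qd - Qs = 99 - 47 = 52

52


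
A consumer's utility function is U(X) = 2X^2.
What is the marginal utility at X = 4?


MU = dU/dX = 2*2*X^(2-1)
MU = 4*X^1
At X = 4:
MU = 4 * 4^1
MU = 4 * 4 = 16

16


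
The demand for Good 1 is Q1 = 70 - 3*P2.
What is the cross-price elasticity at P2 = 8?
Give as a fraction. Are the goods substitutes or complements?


dQ1/dP2 = -3
At P2 = 8: Q1 = 70 - 3*8 = 46
Exy = (dQ1/dP2)(P2/Q1) = -3 * 8 / 46 = -12/23
Since Exy < 0, the goods are complements.

-12/23 (complements)


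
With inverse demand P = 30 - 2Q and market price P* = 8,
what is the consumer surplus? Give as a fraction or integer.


Maximum willingness to pay (at Q=0): P_max = 30
Quantity demanded at P* = 8:
Q* = (30 - 8)/2 = 11
CS = (1/2) * Q* * (P_max - P*)
CS = (1/2) * 11 * (30 - 8)
CS = (1/2) * 11 * 22 = 121

121


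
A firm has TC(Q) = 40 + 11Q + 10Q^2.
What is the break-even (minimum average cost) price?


AC(Q) = 40/Q + 11 + 10Q
To minimize: dAC/dQ = -40/Q^2 + 10 = 0
Q^2 = 40/10 = 4
Q* = 2
Min AC = 40/2 + 11 + 10*2
Min AC = 20 + 11 + 20 = 51

51


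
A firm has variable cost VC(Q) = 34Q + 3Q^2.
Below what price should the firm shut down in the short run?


AVC(Q) = VC(Q)/Q = 34 + 3Q
AVC is increasing in Q, so minimum AVC is at Q -> 0+.
Min AVC = 34
The firm should shut down if P < 34.

34


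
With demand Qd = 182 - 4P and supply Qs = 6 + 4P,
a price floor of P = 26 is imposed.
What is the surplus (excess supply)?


At P = 26:
Qd = 182 - 4*26 = 78
Qs = 6 + 4*26 = 110
Surplus = Qs - Qd = 110 - 78 = 32

32


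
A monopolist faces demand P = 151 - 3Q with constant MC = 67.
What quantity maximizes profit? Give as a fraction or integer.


TR = P*Q = (151 - 3Q)Q = 151Q - 3Q^2
MR = dTR/dQ = 151 - 6Q
Set MR = MC:
151 - 6Q = 67
84 = 6Q
Q* = 84/6 = 14

14


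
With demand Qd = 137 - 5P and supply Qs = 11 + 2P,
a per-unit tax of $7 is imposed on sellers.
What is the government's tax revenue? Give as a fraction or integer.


With tax on sellers, new supply: Qs' = 11 + 2(P - 7)
= 2P - 3
New equilibrium quantity:
Q_new = 37
Tax revenue = tax * Q_new = 7 * 37 = 259

259


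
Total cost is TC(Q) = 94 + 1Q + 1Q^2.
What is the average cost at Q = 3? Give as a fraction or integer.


TC(3) = 94 + 1*3 + 1*3^2
TC(3) = 94 + 3 + 9 = 106
AC = TC/Q = 106/3 = 106/3

106/3


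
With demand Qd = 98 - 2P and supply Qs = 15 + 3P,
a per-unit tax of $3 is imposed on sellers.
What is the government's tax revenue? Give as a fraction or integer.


With tax on sellers, new supply: Qs' = 15 + 3(P - 3)
= 6 + 3P
New equilibrium quantity:
Q_new = 306/5
Tax revenue = tax * Q_new = 3 * 306/5 = 918/5

918/5


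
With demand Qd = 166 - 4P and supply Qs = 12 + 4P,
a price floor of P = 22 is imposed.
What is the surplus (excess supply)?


At P = 22:
Qd = 166 - 4*22 = 78
Qs = 12 + 4*22 = 100
Surplus = Qs - Qd = 100 - 78 = 22

22


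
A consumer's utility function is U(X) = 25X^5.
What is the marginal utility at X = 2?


MU = dU/dX = 25*5*X^(5-1)
MU = 125*X^4
At X = 2:
MU = 125 * 2^4
MU = 125 * 16 = 2000

2000


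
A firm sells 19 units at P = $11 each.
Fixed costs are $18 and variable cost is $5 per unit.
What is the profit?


Total Revenue = P * Q = 11 * 19 = $209
Total Cost = FC + VC*Q = 18 + 5*19 = $113
Profit = TR - TC = 209 - 113 = $96

$96
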